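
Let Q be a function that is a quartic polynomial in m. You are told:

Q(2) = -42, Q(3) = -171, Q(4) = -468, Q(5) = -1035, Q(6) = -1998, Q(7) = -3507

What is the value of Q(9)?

-8883

First differences: -129, -297, -567, -963, -1509. Second differences: -168, -270, -396, -546. Third differences: -102, -126, -150. Fourth differences: -24, -24.
Level-4 differences are constant, so Q has degree 4.
Fitting a degree-4 polynomial gives Q(m) = -m^4 - 3m³ - 2m² + 3m.
Then Q(9) = -8883.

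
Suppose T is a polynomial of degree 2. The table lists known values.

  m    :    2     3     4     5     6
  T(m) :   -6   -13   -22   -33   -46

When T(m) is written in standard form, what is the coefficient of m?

-2

First differences: -7, -9, -11, -13. Second differences: -2, -2, -2.
Level-2 differences are constant, so T has degree 2.
Fitting a degree-2 polynomial gives T(m) = -m² - 2m + 2.
The coefficient of m is -2.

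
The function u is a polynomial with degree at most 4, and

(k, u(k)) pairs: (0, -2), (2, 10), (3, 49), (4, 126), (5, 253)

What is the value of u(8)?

1054

Write u(k) = ak^4 + bk³ + ck² + dk + e; the 5 given values yield a linear system in the 5 coefficients.
Solving, the leading coefficient vanishes, and u(k) = 2k³ + k² - 4k - 2.
Then u(8) = 1054.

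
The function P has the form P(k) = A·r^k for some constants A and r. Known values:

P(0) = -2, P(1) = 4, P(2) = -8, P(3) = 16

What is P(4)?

-32

Consecutive ratio: 4/(-2) = -2, and -8/4 = -2, so r = -2.
Then A·(-2)^0 = -2 gives A = -2, and P(k) = -2·(-2)^k.
P(4) = -2·(-2)^4 = -32.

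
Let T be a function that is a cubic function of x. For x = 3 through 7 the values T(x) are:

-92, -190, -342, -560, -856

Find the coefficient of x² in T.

-3

Write T(x) = ax³ + bx² + cx + d; the 5 given values yield a linear system in the 4 coefficients.
Solving, T(x) = -2x³ - 3x² - 3x - 2.
The coefficient of x² is -3.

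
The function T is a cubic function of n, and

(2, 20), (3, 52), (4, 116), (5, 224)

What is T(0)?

4

Write T(n) = an³ + bn² + cn + d; the 4 given values yield a linear system in the 4 coefficients.
Solving, T(n) = 2n³ - 2n² + 4n + 4.
The constant term is T(0) = 4.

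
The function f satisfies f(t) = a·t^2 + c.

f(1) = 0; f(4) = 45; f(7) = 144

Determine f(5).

From f(1) = 0 and f(4) = 45: 1a + c = 0 and 16a + c = 45.
Subtracting: 15a = 45, so a = 3; then c = 0 − 3·1 = -3.
So f(t) = 3t² − 3, and f(5) = 72.

72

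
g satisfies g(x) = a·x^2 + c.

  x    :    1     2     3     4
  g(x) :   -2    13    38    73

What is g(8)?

From g(1) = -2 and g(2) = 13: 1a + c = -2 and 4a + c = 13.
Subtracting: 3a = 15, so a = 5; then c = -2 − 5·1 = -7.
So g(x) = 5x² − 7, and g(8) = 313.

313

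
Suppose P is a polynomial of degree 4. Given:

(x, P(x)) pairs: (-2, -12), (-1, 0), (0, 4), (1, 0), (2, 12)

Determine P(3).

Write P(x) = ax^4 + bx³ + cx² + dx + e; the 5 given values yield a linear system in the 5 coefficients.
Solving, P(x) = x^4 + 2x³ - 5x² - 2x + 4.
Then P(3) = 88.

88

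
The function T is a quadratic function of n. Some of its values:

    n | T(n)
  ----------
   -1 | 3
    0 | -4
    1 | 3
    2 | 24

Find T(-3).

59

First differences: -7, 7, 21. Second differences: 14, 14.
Level-2 differences are constant, so T has degree 2.
Fitting a degree-2 polynomial gives T(n) = 7n² - 4.
Then T(-3) = 59.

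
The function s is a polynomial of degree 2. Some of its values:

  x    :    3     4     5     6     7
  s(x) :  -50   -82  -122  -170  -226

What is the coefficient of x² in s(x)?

First differences: -32, -40, -48, -56. Second differences: -8, -8, -8.
Level-2 differences are constant, so s has degree 2.
Fitting a degree-2 polynomial gives s(x) = -4x² - 4x - 2.
The coefficient of x² is -4.

-4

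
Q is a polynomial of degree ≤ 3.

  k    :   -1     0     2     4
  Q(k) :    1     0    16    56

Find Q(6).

120

Write Q(k) = ak³ + bk² + ck + d; the 4 given values yield a linear system in the 4 coefficients.
Solving, the leading coefficient vanishes, and Q(k) = 3k² + 2k.
Then Q(6) = 120.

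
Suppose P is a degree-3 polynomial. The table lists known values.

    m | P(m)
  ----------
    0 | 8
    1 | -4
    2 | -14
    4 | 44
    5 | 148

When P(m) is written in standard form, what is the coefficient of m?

-7

Write P(m) = am³ + bm² + cm + d; the 5 given values yield a linear system in the 4 coefficients.
Solving, P(m) = 3m³ - 8m² - 7m + 8.
The coefficient of m is -7.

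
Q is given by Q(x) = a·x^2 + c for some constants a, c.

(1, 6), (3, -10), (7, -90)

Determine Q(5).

From Q(1) = 6 and Q(3) = -10: 1a + c = 6 and 9a + c = -10.
Subtracting: 8a = -16, so a = -2; then c = 6 − (-2)·1 = 8.
So Q(x) = -2x² + 8, and Q(5) = -42.

-42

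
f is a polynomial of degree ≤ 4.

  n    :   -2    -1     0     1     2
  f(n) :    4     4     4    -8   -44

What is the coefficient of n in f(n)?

-4

Write f(n) = an^4 + bn³ + cn² + dn + e; the 5 given values yield a linear system in the 5 coefficients.
Solving, the leading coefficient vanishes, and f(n) = -2n³ - 6n² - 4n + 4.
The coefficient of n is -4.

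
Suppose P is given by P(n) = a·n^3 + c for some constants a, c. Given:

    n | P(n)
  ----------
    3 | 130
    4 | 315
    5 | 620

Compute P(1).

0

From P(3) = 130 and P(4) = 315: 27a + c = 130 and 64a + c = 315.
Subtracting: 37a = 185, so a = 5; then c = 130 − 5·27 = -5.
So P(n) = 5n³ − 5, and P(1) = 0.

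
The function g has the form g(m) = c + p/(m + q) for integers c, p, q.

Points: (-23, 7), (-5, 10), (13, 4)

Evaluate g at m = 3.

(g(m) − c)(m + q) = p for each data point; the three points give a linear system in c and q, then p follows.
Solving: c = 6, q = -1, p = -24, so g(m) = 6 − 24/(m − 1).
Then g(3) = 6 − 24/2 = -6.

-6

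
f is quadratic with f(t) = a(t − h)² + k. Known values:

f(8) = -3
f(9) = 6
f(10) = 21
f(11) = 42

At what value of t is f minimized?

7

First differences 9, 15, 21; second difference 6 = 2a, so a = 3.
Expanding, the t-coefficient is −2ah = -6h; matching it to the data gives h = 7, and then k = -6.
So f(t) = 3(t − 7)² − 6.
Hence h = 7.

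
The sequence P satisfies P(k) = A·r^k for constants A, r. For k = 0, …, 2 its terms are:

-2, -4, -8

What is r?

Consecutive ratio: -4/(-2) = 2, and -8/(-4) = 2, so r = 2.
Then A·2^0 = -2 gives A = -2, and P(k) = -2·2^k.

2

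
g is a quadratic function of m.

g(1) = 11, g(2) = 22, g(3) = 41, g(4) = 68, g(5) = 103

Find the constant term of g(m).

8

First differences: 11, 19, 27, 35. Second differences: 8, 8, 8.
Level-2 differences are constant, so g has degree 2.
Fitting a degree-2 polynomial gives g(m) = 4m² - m + 8.
The constant term is g(0) = 8.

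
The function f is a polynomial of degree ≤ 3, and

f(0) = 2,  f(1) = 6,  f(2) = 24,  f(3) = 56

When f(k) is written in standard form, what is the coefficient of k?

-3

First differences: 4, 18, 32. Second differences: 14, 14.
Level-2 differences are constant, so f has degree 2.
Fitting a degree-2 polynomial gives f(k) = 7k² - 3k + 2.
The coefficient of k is -3.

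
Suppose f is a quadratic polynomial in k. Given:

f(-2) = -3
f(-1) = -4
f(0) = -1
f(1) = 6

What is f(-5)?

24

Write f(k) = ak² + bk + c; the 4 given values yield a linear system in the 3 coefficients.
Solving, f(k) = 2k² + 5k - 1.
Then f(-5) = 24.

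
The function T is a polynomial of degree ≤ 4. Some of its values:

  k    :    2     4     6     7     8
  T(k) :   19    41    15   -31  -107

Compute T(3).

Write T(k) = ak^4 + bk³ + ck² + dk + e; the 5 given values yield a linear system in the 5 coefficients.
Solving, the leading coefficient vanishes, and T(k) = -k³ + 6k² + 3k - 3.
Then T(3) = 33.

33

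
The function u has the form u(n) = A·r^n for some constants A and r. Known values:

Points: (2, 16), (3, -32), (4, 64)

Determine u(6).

256

Consecutive ratio: -32/16 = -2, and 64/(-32) = -2, so r = -2.
Then A·(-2)^2 = 16 gives A = 4, and u(n) = 4·(-2)^n.
u(6) = 4·(-2)^6 = 256.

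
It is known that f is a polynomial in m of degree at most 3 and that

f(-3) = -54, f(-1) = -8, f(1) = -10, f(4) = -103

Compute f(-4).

Write f(m) = am³ + bm² + cm + d; the 4 given values yield a linear system in the 4 coefficients.
Solving, the leading coefficient vanishes, and f(m) = -6m² - m - 3.
Then f(-4) = -95.

-95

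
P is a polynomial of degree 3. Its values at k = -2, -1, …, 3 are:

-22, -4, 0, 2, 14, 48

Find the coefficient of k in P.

First differences: 18, 4, 2, 12, 34. Second differences: -14, -2, 10, 22. Third differences: 12, 12, 12.
Level-3 differences are constant, so P has degree 3.
Fitting a degree-3 polynomial gives P(k) = 2k³ - k² + k.
The coefficient of k is 1.

1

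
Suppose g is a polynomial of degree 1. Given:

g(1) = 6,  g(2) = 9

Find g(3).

12

Write g(n) = an + b; the 2 given values yield a linear system in the 2 coefficients.
Solving, g(n) = 3n + 3.
Then g(3) = 12.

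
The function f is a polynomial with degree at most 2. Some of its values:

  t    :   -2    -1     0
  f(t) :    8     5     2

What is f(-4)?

14

First differences: -3, -3.
Level-1 differences are constant, so f has degree 1.
Fitting a degree-1 polynomial gives f(t) = -3t + 2.
Then f(-4) = 14.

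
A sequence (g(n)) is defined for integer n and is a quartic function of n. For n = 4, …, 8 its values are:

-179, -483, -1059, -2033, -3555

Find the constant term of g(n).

-3

Write g(n) = an^4 + bn³ + cn² + dn + e; the 5 given values yield a linear system in the 5 coefficients.
Solving, g(n) = -n^4 + n³ + 4n - 3.
The constant term is g(0) = -3.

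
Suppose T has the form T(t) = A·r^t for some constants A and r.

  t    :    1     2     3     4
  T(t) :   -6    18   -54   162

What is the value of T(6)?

1458

Consecutive ratio: 18/(-6) = -3, and -54/18 = -3, so r = -3.
Then A·(-3)^1 = -6 gives A = 2, and T(t) = 2·(-3)^t.
T(6) = 2·(-3)^6 = 1458.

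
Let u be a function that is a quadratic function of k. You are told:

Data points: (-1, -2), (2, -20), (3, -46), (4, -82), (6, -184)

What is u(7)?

-250

Write u(k) = ak² + bk + c; the 5 given values yield a linear system in the 3 coefficients.
Solving, u(k) = -5k² - k + 2.
Then u(7) = -250.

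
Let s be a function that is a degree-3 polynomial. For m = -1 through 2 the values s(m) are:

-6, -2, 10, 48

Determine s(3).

130

Write s(m) = am³ + bm² + cm + d; the 4 given values yield a linear system in the 4 coefficients.
Solving, s(m) = 3m³ + 4m² + 5m - 2.
Then s(3) = 130.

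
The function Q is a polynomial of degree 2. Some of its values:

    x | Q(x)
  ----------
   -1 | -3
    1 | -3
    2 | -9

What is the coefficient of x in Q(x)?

0

Write Q(x) = ax² + bx + c; the 3 given values yield a linear system in the 3 coefficients.
Solving, Q(x) = -2x² - 1.
The coefficient of x is 0.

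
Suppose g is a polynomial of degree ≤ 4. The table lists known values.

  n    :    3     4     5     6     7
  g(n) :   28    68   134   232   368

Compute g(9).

First differences: 40, 66, 98, 136. Second differences: 26, 32, 38. Third differences: 6, 6.
Level-3 differences are constant, so g has degree 3.
Fitting a degree-3 polynomial gives g(n) = n³ + n² - 4n + 4.
Then g(9) = 778.

778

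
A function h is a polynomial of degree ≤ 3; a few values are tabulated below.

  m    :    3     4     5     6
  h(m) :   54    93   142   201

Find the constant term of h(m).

-3

Write h(m) = am³ + bm² + cm + d; the 4 given values yield a linear system in the 4 coefficients.
Solving, the leading coefficient vanishes, and h(m) = 5m² + 4m - 3.
The constant term is h(0) = -3.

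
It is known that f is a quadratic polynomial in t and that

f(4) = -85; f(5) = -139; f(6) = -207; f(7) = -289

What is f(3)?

First differences: -54, -68, -82. Second differences: -14, -14.
Level-2 differences are constant, so f has degree 2.
Fitting a degree-2 polynomial gives f(t) = -7t² + 9t - 9.
Then f(3) = -45.

-45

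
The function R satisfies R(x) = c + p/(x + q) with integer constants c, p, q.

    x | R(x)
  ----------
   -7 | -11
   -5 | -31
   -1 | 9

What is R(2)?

4

(R(x) − c)(x + q) = p for each data point; the three points give a linear system in c and q, then p follows.
Solving: c = -1, q = 4, p = 30, so R(x) = -1 + 30/(x + 4).
Then R(2) = -1 + 30/6 = 4.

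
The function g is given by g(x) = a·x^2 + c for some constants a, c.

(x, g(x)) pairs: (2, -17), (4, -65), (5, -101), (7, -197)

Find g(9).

-325

From g(2) = -17 and g(4) = -65: 4a + c = -17 and 16a + c = -65.
Subtracting: 12a = -48, so a = -4; then c = -17 − (-4)·4 = -1.
So g(x) = -4x² − 1, and g(9) = -325.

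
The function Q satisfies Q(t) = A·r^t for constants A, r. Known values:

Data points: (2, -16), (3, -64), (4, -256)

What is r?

Consecutive ratio: -64/(-16) = 4, and -256/(-64) = 4, so r = 4.
Then A·4^2 = -16 gives A = -1, and Q(t) = -1·4^t.

4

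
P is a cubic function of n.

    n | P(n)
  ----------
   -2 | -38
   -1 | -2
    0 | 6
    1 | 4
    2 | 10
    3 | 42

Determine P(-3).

First differences: 36, 8, -2, 6, 32. Second differences: -28, -10, 8, 26. Third differences: 18, 18, 18.
Level-3 differences are constant, so P has degree 3.
Fitting a degree-3 polynomial gives P(n) = 3n³ - 5n² + 6.
Then P(-3) = -120.

-120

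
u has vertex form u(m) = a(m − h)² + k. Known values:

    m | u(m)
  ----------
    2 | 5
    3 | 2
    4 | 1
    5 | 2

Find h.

4

First differences -3, -1, 1; second difference 2 = 2a, so a = 1.
Expanding, the m-coefficient is −2ah = -2h; matching it to the data gives h = 4, and then k = 1.
So u(m) = 1(m − 4)² + 1.
Hence h = 4.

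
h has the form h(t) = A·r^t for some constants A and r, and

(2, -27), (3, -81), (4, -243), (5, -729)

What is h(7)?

-6561

Consecutive ratio: -81/(-27) = 3, and -243/(-81) = 3, so r = 3.
Then A·3^2 = -27 gives A = -3, and h(t) = -3·3^t.
h(7) = -3·3^7 = -6561.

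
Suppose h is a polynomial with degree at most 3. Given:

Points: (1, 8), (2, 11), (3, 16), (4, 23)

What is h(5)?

32

Write h(t) = at³ + bt² + ct + d; the 4 given values yield a linear system in the 4 coefficients.
Solving, the leading coefficient vanishes, and h(t) = t² + 7.
Then h(5) = 32.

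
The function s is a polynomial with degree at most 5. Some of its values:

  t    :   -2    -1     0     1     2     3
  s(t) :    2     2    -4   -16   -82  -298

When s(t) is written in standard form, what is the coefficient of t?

-5

First differences: 0, -6, -12, -66, -216. Second differences: -6, -6, -54, -150. Third differences: 0, -48, -96. Fourth differences: -48, -48.
Level-4 differences are constant, so s has degree 4.
Fitting a degree-4 polynomial gives s(t) = -2t^4 - 4t³ - t² - 5t - 4.
The coefficient of t is -5.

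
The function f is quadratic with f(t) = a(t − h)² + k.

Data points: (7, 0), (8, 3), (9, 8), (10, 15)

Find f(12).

First differences 3, 5, 7; second difference 2 = 2a, so a = 1.
Expanding, the t-coefficient is −2ah = -2h; matching it to the data gives h = 6, and then k = -1.
So f(t) = 1(t − 6)² − 1.
f(12) = 1·6² − 1 = 35.

35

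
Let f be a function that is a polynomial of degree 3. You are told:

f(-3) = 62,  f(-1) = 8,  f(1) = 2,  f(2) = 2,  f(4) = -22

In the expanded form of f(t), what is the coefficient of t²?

Write f(t) = at³ + bt² + ct + d; the 5 given values yield a linear system in the 4 coefficients.
Solving, f(t) = -t³ + 3t² - 2t + 2.
The coefficient of t² is 3.

3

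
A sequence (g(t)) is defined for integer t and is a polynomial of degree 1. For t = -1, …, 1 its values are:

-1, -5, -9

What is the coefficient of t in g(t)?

-4

First differences: -4, -4.
Level-1 differences are constant, so g has degree 1.
Fitting a degree-1 polynomial gives g(t) = -4t - 5.
The coefficient of t is -4.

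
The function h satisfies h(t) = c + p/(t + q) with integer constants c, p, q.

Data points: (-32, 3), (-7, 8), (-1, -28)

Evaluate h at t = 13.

0

(h(t) − c)(t + q) = p for each data point; the three points give a linear system in c and q, then p follows.
Solving: c = 2, q = 2, p = -30, so h(t) = 2 − 30/(t + 2).
Then h(13) = 2 − 30/15 = 0.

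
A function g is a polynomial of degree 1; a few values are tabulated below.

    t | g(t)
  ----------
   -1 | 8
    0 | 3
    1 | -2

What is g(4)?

-17

First differences: -5, -5.
Level-1 differences are constant, so g has degree 1.
Fitting a degree-1 polynomial gives g(t) = -5t + 3.
Then g(4) = -17.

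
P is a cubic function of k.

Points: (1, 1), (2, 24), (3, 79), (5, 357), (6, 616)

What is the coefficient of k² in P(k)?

Write P(k) = ak³ + bk² + ck + d; the 5 given values yield a linear system in the 4 coefficients.
Solving, P(k) = 3k³ - 2k² + 8k - 8.
The coefficient of k² is -2.

-2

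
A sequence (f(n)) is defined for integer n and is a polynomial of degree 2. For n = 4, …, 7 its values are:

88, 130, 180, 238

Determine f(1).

10

First differences: 42, 50, 58. Second differences: 8, 8.
Level-2 differences are constant, so f has degree 2.
Fitting a degree-2 polynomial gives f(n) = 4n² + 6n.
Then f(1) = 10.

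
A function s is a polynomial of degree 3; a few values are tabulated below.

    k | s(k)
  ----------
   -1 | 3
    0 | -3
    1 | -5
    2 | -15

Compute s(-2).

25

Write s(k) = ak³ + bk² + ck + d; the 4 given values yield a linear system in the 4 coefficients.
Solving, s(k) = -2k³ + 2k² - 2k - 3.
Then s(-2) = 25.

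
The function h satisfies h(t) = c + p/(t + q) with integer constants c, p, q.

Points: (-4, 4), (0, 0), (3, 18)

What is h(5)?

(h(t) − c)(t + q) = p for each data point; the three points give a linear system in c and q, then p follows.
Solving: c = 6, q = -2, p = 12, so h(t) = 6 + 12/(t − 2).
Then h(5) = 6 + 12/3 = 10.

10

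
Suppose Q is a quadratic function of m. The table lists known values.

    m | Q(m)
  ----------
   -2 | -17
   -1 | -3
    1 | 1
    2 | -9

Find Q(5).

-87

Write Q(m) = am² + bm + c; the 4 given values yield a linear system in the 3 coefficients.
Solving, Q(m) = -4m² + 2m + 3.
Then Q(5) = -87.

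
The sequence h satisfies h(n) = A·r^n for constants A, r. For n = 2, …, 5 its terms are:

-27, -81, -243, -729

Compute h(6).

-2187

Consecutive ratio: -81/(-27) = 3, and -243/(-81) = 3, so r = 3.
Then A·3^2 = -27 gives A = -3, and h(n) = -3·3^n.
h(6) = -3·3^6 = -2187.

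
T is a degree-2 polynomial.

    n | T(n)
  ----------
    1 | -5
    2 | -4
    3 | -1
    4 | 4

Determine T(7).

Write T(n) = an² + bn + c; the 4 given values yield a linear system in the 3 coefficients.
Solving, T(n) = n² - 2n - 4.
Then T(7) = 31.

31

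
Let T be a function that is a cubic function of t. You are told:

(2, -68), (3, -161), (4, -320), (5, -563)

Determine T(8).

-1976

Write T(t) = at³ + bt² + ct + d; the 4 given values yield a linear system in the 4 coefficients.
Solving, T(t) = -3t³ - 6t² - 6t - 8.
Then T(8) = -1976.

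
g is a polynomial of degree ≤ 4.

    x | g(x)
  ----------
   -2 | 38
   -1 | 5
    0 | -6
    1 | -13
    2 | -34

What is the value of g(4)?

-190

Write g(x) = ax^4 + bx³ + cx² + dx + e; the 5 given values yield a linear system in the 5 coefficients.
Solving, the leading coefficient vanishes, and g(x) = -3x³ + 2x² - 6x - 6.
Then g(4) = -190.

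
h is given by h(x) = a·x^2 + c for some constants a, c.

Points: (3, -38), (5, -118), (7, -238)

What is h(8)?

From h(3) = -38 and h(5) = -118: 9a + c = -38 and 25a + c = -118.
Subtracting: 16a = -80, so a = -5; then c = -38 − (-5)·9 = 7.
So h(x) = -5x² + 7, and h(8) = -313.

-313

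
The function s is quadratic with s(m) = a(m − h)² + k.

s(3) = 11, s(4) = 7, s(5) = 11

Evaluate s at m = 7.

43

First differences -4, 4; second difference 8 = 2a, so a = 4.
Expanding, the m-coefficient is −2ah = -8h; matching it to the data gives h = 4, and then k = 7.
So s(m) = 4(m − 4)² + 7.
s(7) = 4·3² + 7 = 43.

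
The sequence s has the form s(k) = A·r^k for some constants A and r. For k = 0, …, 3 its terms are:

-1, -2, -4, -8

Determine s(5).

-32

Consecutive ratio: -2/(-1) = 2, and -4/(-2) = 2, so r = 2.
Then A·2^0 = -1 gives A = -1, and s(k) = -1·2^k.
s(5) = -1·2^5 = -32.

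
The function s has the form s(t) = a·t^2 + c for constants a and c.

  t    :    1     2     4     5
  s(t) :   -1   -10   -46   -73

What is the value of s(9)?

From s(1) = -1 and s(2) = -10: 1a + c = -1 and 4a + c = -10.
Subtracting: 3a = -9, so a = -3; then c = -1 − (-3)·1 = 2.
So s(t) = -3t² + 2, and s(9) = -241.

-241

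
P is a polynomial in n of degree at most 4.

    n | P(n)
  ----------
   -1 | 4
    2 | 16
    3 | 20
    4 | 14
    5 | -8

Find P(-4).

118

Write P(n) = an^4 + bn³ + cn² + dn + e; the 5 given values yield a linear system in the 5 coefficients.
Solving, the leading coefficient vanishes, and P(n) = -n³ + 4n² + 3n + 2.
Then P(-4) = 118.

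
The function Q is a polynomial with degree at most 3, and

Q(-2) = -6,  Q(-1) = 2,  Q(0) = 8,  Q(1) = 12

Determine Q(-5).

-42

First differences: 8, 6, 4. Second differences: -2, -2.
Level-2 differences are constant, so Q has degree 2.
Fitting a degree-2 polynomial gives Q(x) = -x² + 5x + 8.
Then Q(-5) = -42.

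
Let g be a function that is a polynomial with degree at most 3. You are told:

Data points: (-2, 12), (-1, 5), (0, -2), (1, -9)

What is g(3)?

Write g(x) = ax³ + bx² + cx + d; the 4 given values yield a linear system in the 4 coefficients.
Solving, the top 2 coefficients vanish, and g(x) = -7x - 2.
Then g(3) = -23.

-23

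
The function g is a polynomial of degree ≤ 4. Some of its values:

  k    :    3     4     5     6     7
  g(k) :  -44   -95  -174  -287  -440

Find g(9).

-890

First differences: -51, -79, -113, -153. Second differences: -28, -34, -40. Third differences: -6, -6.
Level-3 differences are constant, so g has degree 3.
Fitting a degree-3 polynomial gives g(k) = -k³ - 2k² + 1.
Then g(9) = -890.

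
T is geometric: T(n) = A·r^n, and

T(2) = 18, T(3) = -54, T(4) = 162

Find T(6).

Consecutive ratio: -54/18 = -3, and 162/(-54) = -3, so r = -3.
Then A·(-3)^2 = 18 gives A = 2, and T(n) = 2·(-3)^n.
T(6) = 2·(-3)^6 = 1458.

1458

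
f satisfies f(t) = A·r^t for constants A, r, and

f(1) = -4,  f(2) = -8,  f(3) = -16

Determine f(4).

Consecutive ratio: -8/(-4) = 2, and -16/(-8) = 2, so r = 2.
Then A·2^1 = -4 gives A = -2, and f(t) = -2·2^t.
f(4) = -2·2^4 = -32.

-32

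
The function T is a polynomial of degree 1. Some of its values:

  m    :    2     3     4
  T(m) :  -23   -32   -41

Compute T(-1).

4

First differences: -9, -9.
Level-1 differences are constant, so T has degree 1.
Fitting a degree-1 polynomial gives T(m) = -9m - 5.
Then T(-1) = 4.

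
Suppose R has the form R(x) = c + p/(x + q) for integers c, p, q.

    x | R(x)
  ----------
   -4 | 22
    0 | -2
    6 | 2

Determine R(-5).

(R(x) − c)(x + q) = p for each data point; the three points give a linear system in c and q, then p follows.
Solving: c = 4, q = 3, p = -18, so R(x) = 4 − 18/(x + 3).
Then R(-5) = 4 − 18/(-2) = 13.

13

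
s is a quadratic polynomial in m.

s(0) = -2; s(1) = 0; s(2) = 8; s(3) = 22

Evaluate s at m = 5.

68

First differences: 2, 8, 14. Second differences: 6, 6.
Level-2 differences are constant, so s has degree 2.
Fitting a degree-2 polynomial gives s(m) = 3m² - m - 2.
Then s(5) = 68.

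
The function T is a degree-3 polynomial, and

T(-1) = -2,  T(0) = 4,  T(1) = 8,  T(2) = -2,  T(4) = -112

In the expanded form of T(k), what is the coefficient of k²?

-1

Write T(k) = ak³ + bk² + ck + d; the 5 given values yield a linear system in the 4 coefficients.
Solving, T(k) = -2k³ - k² + 7k + 4.
The coefficient of k² is -1.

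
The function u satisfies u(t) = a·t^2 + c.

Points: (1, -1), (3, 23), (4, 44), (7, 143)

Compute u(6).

From u(1) = -1 and u(3) = 23: 1a + c = -1 and 9a + c = 23.
Subtracting: 8a = 24, so a = 3; then c = -1 − 3·1 = -4.
So u(t) = 3t² − 4, and u(6) = 104.

104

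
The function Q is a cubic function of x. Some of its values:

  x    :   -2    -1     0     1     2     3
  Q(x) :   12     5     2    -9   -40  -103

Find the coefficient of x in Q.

-5

First differences: -7, -3, -11, -31, -63. Second differences: 4, -8, -20, -32. Third differences: -12, -12, -12.
Level-3 differences are constant, so Q has degree 3.
Fitting a degree-3 polynomial gives Q(x) = -2x³ - 4x² - 5x + 2.
The coefficient of x is -5.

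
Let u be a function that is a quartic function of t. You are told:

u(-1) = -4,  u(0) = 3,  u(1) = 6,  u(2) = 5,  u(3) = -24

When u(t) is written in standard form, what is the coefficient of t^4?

Write u(t) = at^4 + bt³ + ct² + dt + e; the 5 given values yield a linear system in the 5 coefficients.
Solving, u(t) = -t^4 + 2t³ - t² + 3t + 3.
The coefficient of t^4 is -1.

-1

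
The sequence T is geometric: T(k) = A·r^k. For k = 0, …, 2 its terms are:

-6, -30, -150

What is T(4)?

Consecutive ratio: -30/(-6) = 5, and -150/(-30) = 5, so r = 5.
Then A·5^0 = -6 gives A = -6, and T(k) = -6·5^k.
T(4) = -6·5^4 = -3750.

-3750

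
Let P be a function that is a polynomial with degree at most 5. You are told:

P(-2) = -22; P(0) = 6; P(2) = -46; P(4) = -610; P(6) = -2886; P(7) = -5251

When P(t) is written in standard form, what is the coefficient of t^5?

Write P(t) = at^5 + bt^4 + ct³ + dt² + et + p; the 6 given values yield a linear system in the 6 coefficients.
Solving, the leading coefficient vanishes, and P(t) = -2t^4 - t³ - 2t² - 2t + 6.
The coefficient of t^5 is 0.

0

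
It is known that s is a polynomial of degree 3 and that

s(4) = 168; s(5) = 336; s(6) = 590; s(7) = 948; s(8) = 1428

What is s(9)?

2048

First differences: 168, 254, 358, 480. Second differences: 86, 104, 122. Third differences: 18, 18.
Level-3 differences are constant, so s has degree 3.
Fitting a degree-3 polynomial gives s(n) = 3n³ - 2n² + 3n - 4.
Then s(9) = 2048.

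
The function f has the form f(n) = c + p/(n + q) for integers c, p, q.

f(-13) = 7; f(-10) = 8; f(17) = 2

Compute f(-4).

16

(f(n) − c)(n + q) = p for each data point; the three points give a linear system in c and q, then p follows.
Solving: c = 4, q = 1, p = -36, so f(n) = 4 − 36/(n + 1).
Then f(-4) = 4 − 36/(-3) = 16.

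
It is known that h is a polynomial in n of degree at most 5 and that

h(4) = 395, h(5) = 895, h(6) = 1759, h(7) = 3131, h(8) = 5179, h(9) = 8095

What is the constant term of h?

-5

Write h(n) = an^5 + bn^4 + cn³ + dn² + en + p; the 6 given values yield a linear system in the 6 coefficients.
Solving, the leading coefficient vanishes, and h(n) = n^4 + 2n³ + n² - 5.
The constant term is h(0) = -5.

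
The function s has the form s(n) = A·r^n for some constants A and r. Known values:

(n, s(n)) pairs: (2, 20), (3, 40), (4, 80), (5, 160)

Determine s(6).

320

Consecutive ratio: 40/20 = 2, and 80/40 = 2, so r = 2.
Then A·2^2 = 20 gives A = 5, and s(n) = 5·2^n.
s(6) = 5·2^6 = 320.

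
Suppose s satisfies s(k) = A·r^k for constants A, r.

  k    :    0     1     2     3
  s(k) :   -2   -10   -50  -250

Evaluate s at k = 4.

Consecutive ratio: -10/(-2) = 5, and -50/(-10) = 5, so r = 5.
Then A·5^0 = -2 gives A = -2, and s(k) = -2·5^k.
s(4) = -2·5^4 = -1250.

-1250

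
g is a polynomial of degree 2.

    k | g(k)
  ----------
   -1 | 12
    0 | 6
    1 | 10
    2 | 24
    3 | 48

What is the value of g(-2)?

28

Write g(k) = ak² + bk + c; the 5 given values yield a linear system in the 3 coefficients.
Solving, g(k) = 5k² - k + 6.
Then g(-2) = 28.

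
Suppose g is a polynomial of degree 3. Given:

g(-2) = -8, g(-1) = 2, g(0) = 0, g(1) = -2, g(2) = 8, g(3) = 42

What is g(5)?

230

First differences: 10, -2, -2, 10, 34. Second differences: -12, 0, 12, 24. Third differences: 12, 12, 12.
Level-3 differences are constant, so g has degree 3.
Fitting a degree-3 polynomial gives g(n) = 2n³ - 4n.
Then g(5) = 230.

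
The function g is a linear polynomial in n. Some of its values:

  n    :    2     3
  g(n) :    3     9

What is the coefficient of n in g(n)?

Write g(n) = an + b; the 2 given values yield a linear system in the 2 coefficients.
Solving, g(n) = 6n - 9.
The coefficient of n is 6.

6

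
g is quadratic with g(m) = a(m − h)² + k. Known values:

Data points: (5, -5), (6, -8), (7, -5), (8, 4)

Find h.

First differences -3, 3, 9; second difference 6 = 2a, so a = 3.
Expanding, the m-coefficient is −2ah = -6h; matching it to the data gives h = 6, and then k = -8.
So g(m) = 3(m − 6)² − 8.
Hence h = 6.

6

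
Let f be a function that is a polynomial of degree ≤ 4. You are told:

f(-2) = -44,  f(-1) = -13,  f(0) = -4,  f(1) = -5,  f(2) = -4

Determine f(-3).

-109

First differences: 31, 9, -1, 1. Second differences: -22, -10, 2. Third differences: 12, 12.
Level-3 differences are constant, so f has degree 3.
Fitting a degree-3 polynomial gives f(k) = 2k³ - 5k² + 2k - 4.
Then f(-3) = -109.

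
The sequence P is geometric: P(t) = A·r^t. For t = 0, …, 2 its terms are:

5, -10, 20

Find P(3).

-40

Consecutive ratio: -10/5 = -2, and 20/(-10) = -2, so r = -2.
Then A·(-2)^0 = 5 gives A = 5, and P(t) = 5·(-2)^t.
P(3) = 5·(-2)^3 = -40.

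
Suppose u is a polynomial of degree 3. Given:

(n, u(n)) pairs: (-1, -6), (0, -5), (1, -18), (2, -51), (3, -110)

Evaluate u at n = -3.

First differences: 1, -13, -33, -59. Second differences: -14, -20, -26. Third differences: -6, -6.
Level-3 differences are constant, so u has degree 3.
Fitting a degree-3 polynomial gives u(n) = -n³ - 7n² - 5n - 5.
Then u(-3) = -26.

-26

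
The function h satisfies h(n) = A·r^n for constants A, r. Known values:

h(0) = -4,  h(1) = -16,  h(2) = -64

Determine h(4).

-1024

Consecutive ratio: -16/(-4) = 4, and -64/(-16) = 4, so r = 4.
Then A·4^0 = -4 gives A = -4, and h(n) = -4·4^n.
h(4) = -4·4^4 = -1024.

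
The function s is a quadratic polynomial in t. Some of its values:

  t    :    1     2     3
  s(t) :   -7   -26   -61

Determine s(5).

-179

Write s(t) = at² + bt + c; the 3 given values yield a linear system in the 3 coefficients.
Solving, s(t) = -8t² + 5t - 4.
Then s(5) = -179.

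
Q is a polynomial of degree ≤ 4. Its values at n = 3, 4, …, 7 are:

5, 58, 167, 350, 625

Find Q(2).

-10

First differences: 53, 109, 183, 275. Second differences: 56, 74, 92. Third differences: 18, 18.
Level-3 differences are constant, so Q has degree 3.
Fitting a degree-3 polynomial gives Q(n) = 3n³ - 8n² - 2n + 2.
Then Q(2) = -10.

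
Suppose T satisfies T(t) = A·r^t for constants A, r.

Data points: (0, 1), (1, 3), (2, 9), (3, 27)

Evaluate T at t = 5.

Consecutive ratio: 3/1 = 3, and 9/3 = 3, so r = 3.
Then A·3^0 = 1 gives A = 1, and T(t) = 1·3^t.
T(5) = 1·3^5 = 243.

243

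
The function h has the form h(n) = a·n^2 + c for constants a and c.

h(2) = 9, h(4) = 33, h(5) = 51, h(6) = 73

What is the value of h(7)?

99

From h(2) = 9 and h(4) = 33: 4a + c = 9 and 16a + c = 33.
Subtracting: 12a = 24, so a = 2; then c = 9 − 2·4 = 1.
So h(n) = 2n² + 1, and h(7) = 99.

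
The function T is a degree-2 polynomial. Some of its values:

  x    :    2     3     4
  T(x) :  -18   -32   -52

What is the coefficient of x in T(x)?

1

Write T(x) = ax² + bx + c; the 3 given values yield a linear system in the 3 coefficients.
Solving, T(x) = -3x² + x - 8.
The coefficient of x is 1.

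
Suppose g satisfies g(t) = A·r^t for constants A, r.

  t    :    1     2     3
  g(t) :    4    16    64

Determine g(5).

Consecutive ratio: 16/4 = 4, and 64/16 = 4, so r = 4.
Then A·4^1 = 4 gives A = 1, and g(t) = 1·4^t.
g(5) = 1·4^5 = 1024.

1024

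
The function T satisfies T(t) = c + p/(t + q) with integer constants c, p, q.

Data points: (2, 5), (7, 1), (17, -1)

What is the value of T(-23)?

-5

(T(t) − c)(t + q) = p for each data point; the three points give a linear system in c and q, then p follows.
Solving: c = -3, q = 3, p = 40, so T(t) = -3 + 40/(t + 3).
Then T(-23) = -3 + 40/(-20) = -5.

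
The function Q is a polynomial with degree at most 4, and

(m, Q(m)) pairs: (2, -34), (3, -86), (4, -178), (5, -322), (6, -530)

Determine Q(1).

First differences: -52, -92, -144, -208. Second differences: -40, -52, -64. Third differences: -12, -12.
Level-3 differences are constant, so Q has degree 3.
Fitting a degree-3 polynomial gives Q(m) = -2m³ - 2m² - 4m - 2.
Then Q(1) = -10.

-10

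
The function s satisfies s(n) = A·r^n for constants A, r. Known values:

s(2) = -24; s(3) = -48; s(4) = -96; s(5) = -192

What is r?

2

Consecutive ratio: -48/(-24) = 2, and -96/(-48) = 2, so r = 2.
Then A·2^2 = -24 gives A = -6, and s(n) = -6·2^n.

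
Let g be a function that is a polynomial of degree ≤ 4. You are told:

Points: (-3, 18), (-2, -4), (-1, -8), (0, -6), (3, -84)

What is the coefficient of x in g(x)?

1

Write g(x) = ax^4 + bx³ + cx² + dx + e; the 5 given values yield a linear system in the 5 coefficients.
Solving, the leading coefficient vanishes, and g(x) = -2x³ - 3x² + x - 6.
The coefficient of x is 1.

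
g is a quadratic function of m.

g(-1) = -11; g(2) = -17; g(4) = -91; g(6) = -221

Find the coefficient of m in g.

5

Write g(m) = am² + bm + c; the 4 given values yield a linear system in the 3 coefficients.
Solving, g(m) = -7m² + 5m + 1.
The coefficient of m is 5.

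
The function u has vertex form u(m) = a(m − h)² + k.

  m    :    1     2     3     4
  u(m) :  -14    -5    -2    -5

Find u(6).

First differences 9, 3, -3; second difference -6 = 2a, so a = -3.
Expanding, the m-coefficient is −2ah = 6h; matching it to the data gives h = 3, and then k = -2.
So u(m) = -3(m − 3)² − 2.
u(6) = -3·3² − 2 = -29.

-29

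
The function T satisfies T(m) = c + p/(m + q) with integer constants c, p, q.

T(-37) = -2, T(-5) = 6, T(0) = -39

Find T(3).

-12

(T(m) − c)(m + q) = p for each data point; the three points give a linear system in c and q, then p follows.
Solving: c = -3, q = 1, p = -36, so T(m) = -3 − 36/(m + 1).
Then T(3) = -3 − 36/4 = -12.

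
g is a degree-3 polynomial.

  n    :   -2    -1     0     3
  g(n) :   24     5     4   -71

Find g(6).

Write g(n) = an³ + bn² + cn + d; the 4 given values yield a linear system in the 4 coefficients.
Solving, g(n) = -3n³ + 2n + 4.
Then g(6) = -632.

-632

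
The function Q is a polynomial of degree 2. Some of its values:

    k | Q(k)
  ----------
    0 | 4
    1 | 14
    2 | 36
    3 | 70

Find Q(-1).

6

First differences: 10, 22, 34. Second differences: 12, 12.
Level-2 differences are constant, so Q has degree 2.
Fitting a degree-2 polynomial gives Q(k) = 6k² + 4k + 4.
Then Q(-1) = 6.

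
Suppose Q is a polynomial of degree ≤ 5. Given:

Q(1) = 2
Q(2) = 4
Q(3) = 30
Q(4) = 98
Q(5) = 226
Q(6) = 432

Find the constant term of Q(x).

6

First differences: 2, 26, 68, 128, 206. Second differences: 24, 42, 60, 78. Third differences: 18, 18, 18.
Level-3 differences are constant, so Q has degree 3.
Fitting a degree-3 polynomial gives Q(x) = 3x³ - 6x² - x + 6.
The constant term is Q(0) = 6.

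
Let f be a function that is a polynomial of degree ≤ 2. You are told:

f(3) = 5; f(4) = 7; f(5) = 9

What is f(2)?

First differences: 2, 2.
Level-1 differences are constant, so f has degree 1.
Fitting a degree-1 polynomial gives f(m) = 2m - 1.
Then f(2) = 3.

3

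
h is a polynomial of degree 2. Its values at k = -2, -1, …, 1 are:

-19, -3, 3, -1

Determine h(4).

First differences: 16, 6, -4. Second differences: -10, -10.
Level-2 differences are constant, so h has degree 2.
Fitting a degree-2 polynomial gives h(k) = -5k² + k + 3.
Then h(4) = -73.

-73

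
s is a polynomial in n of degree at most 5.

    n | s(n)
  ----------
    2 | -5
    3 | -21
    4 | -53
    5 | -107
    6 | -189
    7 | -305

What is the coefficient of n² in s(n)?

1

First differences: -16, -32, -54, -82, -116. Second differences: -16, -22, -28, -34. Third differences: -6, -6, -6.
Level-3 differences are constant, so s has degree 3.
Fitting a degree-3 polynomial gives s(n) = -n³ + n² - 2n + 3.
The coefficient of n² is 1.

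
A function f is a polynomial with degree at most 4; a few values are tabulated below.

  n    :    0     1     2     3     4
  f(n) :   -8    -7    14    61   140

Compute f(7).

First differences: 1, 21, 47, 79. Second differences: 20, 26, 32. Third differences: 6, 6.
Level-3 differences are constant, so f has degree 3.
Fitting a degree-3 polynomial gives f(n) = n³ + 7n² - 7n - 8.
Then f(7) = 629.

629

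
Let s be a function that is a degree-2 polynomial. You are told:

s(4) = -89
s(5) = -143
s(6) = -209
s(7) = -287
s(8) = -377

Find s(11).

First differences: -54, -66, -78, -90. Second differences: -12, -12, -12.
Level-2 differences are constant, so s has degree 2.
Fitting a degree-2 polynomial gives s(k) = -6k² + 7.
Then s(11) = -719.

-719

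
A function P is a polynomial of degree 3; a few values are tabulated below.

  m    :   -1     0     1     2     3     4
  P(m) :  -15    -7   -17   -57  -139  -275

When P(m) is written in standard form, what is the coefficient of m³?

Write P(m) = am³ + bm² + cm + d; the 6 given values yield a linear system in the 4 coefficients.
Solving, P(m) = -2m³ - 9m² + m - 7.
The coefficient of m³ is -2.

-2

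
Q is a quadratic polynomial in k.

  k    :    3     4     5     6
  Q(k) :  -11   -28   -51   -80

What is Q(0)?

Write Q(k) = ak² + bk + c; the 4 given values yield a linear system in the 3 coefficients.
Solving, Q(k) = -3k² + 4k + 4.
The constant term is Q(0) = 4.

4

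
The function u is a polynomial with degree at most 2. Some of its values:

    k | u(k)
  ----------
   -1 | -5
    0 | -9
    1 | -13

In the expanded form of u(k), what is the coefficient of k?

Write u(k) = ak² + bk + c; the 3 given values yield a linear system in the 3 coefficients.
Solving, the leading coefficient vanishes, and u(k) = -4k - 9.
The coefficient of k is -4.

-4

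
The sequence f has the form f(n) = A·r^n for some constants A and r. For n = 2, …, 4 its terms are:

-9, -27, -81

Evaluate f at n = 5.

-243

Consecutive ratio: -27/(-9) = 3, and -81/(-27) = 3, so r = 3.
Then A·3^2 = -9 gives A = -1, and f(n) = -1·3^n.
f(5) = -1·3^5 = -243.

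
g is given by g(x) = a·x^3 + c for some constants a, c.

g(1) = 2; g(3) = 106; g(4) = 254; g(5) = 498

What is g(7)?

1370

From g(1) = 2 and g(3) = 106: 1a + c = 2 and 27a + c = 106.
Subtracting: 26a = 104, so a = 4; then c = 2 − 4·1 = -2.
So g(x) = 4x³ − 2, and g(7) = 1370.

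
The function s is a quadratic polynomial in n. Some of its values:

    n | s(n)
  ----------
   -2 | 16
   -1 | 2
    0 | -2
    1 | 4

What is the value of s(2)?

20

First differences: -14, -4, 6. Second differences: 10, 10.
Level-2 differences are constant, so s has degree 2.
Extending the table by one column gives the next first difference 16, so s(2) = 4 + 16 = 20.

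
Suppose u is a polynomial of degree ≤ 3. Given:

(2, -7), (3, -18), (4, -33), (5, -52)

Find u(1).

0

First differences: -11, -15, -19. Second differences: -4, -4.
Level-2 differences are constant, so u has degree 2.
Fitting a degree-2 polynomial gives u(t) = -2t² - t + 3.
Then u(1) = 0.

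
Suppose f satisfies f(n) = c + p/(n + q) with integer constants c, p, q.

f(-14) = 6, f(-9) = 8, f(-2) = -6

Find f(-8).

(f(n) − c)(n + q) = p for each data point; the three points give a linear system in c and q, then p follows.
Solving: c = 4, q = 4, p = -20, so f(n) = 4 − 20/(n + 4).
Then f(-8) = 4 − 20/(-4) = 9.

9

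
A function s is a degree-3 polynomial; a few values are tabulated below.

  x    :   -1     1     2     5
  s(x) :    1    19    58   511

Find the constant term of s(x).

Write s(x) = ax³ + bx² + cx + d; the 4 given values yield a linear system in the 4 coefficients.
Solving, s(x) = 3x³ + 4x² + 6x + 6.
The constant term is s(0) = 6.

6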